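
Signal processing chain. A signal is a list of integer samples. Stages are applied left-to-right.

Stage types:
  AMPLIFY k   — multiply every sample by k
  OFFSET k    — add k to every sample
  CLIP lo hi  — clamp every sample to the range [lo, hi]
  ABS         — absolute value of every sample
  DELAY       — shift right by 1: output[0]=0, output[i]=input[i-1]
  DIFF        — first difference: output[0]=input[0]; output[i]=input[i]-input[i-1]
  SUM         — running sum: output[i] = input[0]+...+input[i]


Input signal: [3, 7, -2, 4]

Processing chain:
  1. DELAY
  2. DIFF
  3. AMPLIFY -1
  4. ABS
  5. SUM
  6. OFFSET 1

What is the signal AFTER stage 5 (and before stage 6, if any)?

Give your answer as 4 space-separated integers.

Answer: 0 3 7 16

Derivation:
Input: [3, 7, -2, 4]
Stage 1 (DELAY): [0, 3, 7, -2] = [0, 3, 7, -2] -> [0, 3, 7, -2]
Stage 2 (DIFF): s[0]=0, 3-0=3, 7-3=4, -2-7=-9 -> [0, 3, 4, -9]
Stage 3 (AMPLIFY -1): 0*-1=0, 3*-1=-3, 4*-1=-4, -9*-1=9 -> [0, -3, -4, 9]
Stage 4 (ABS): |0|=0, |-3|=3, |-4|=4, |9|=9 -> [0, 3, 4, 9]
Stage 5 (SUM): sum[0..0]=0, sum[0..1]=3, sum[0..2]=7, sum[0..3]=16 -> [0, 3, 7, 16]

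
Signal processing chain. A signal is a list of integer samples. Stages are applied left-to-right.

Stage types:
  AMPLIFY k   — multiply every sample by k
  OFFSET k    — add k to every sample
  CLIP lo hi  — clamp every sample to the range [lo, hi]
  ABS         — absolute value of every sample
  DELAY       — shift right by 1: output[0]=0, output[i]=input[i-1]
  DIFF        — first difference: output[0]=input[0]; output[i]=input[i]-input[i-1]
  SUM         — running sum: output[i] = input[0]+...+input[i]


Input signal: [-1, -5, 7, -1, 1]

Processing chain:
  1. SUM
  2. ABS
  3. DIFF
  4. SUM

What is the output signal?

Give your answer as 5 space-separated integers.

Input: [-1, -5, 7, -1, 1]
Stage 1 (SUM): sum[0..0]=-1, sum[0..1]=-6, sum[0..2]=1, sum[0..3]=0, sum[0..4]=1 -> [-1, -6, 1, 0, 1]
Stage 2 (ABS): |-1|=1, |-6|=6, |1|=1, |0|=0, |1|=1 -> [1, 6, 1, 0, 1]
Stage 3 (DIFF): s[0]=1, 6-1=5, 1-6=-5, 0-1=-1, 1-0=1 -> [1, 5, -5, -1, 1]
Stage 4 (SUM): sum[0..0]=1, sum[0..1]=6, sum[0..2]=1, sum[0..3]=0, sum[0..4]=1 -> [1, 6, 1, 0, 1]

Answer: 1 6 1 0 1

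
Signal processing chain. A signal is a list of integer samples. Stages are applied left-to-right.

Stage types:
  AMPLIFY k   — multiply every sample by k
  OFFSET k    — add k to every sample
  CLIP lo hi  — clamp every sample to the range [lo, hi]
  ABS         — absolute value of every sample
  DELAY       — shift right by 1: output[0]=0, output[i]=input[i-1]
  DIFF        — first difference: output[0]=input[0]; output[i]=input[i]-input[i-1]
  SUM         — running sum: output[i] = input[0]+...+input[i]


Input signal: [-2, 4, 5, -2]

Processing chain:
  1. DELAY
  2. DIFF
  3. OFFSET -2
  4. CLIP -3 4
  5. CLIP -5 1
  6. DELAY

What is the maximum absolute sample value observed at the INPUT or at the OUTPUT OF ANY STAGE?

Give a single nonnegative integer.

Answer: 6

Derivation:
Input: [-2, 4, 5, -2] (max |s|=5)
Stage 1 (DELAY): [0, -2, 4, 5] = [0, -2, 4, 5] -> [0, -2, 4, 5] (max |s|=5)
Stage 2 (DIFF): s[0]=0, -2-0=-2, 4--2=6, 5-4=1 -> [0, -2, 6, 1] (max |s|=6)
Stage 3 (OFFSET -2): 0+-2=-2, -2+-2=-4, 6+-2=4, 1+-2=-1 -> [-2, -4, 4, -1] (max |s|=4)
Stage 4 (CLIP -3 4): clip(-2,-3,4)=-2, clip(-4,-3,4)=-3, clip(4,-3,4)=4, clip(-1,-3,4)=-1 -> [-2, -3, 4, -1] (max |s|=4)
Stage 5 (CLIP -5 1): clip(-2,-5,1)=-2, clip(-3,-5,1)=-3, clip(4,-5,1)=1, clip(-1,-5,1)=-1 -> [-2, -3, 1, -1] (max |s|=3)
Stage 6 (DELAY): [0, -2, -3, 1] = [0, -2, -3, 1] -> [0, -2, -3, 1] (max |s|=3)
Overall max amplitude: 6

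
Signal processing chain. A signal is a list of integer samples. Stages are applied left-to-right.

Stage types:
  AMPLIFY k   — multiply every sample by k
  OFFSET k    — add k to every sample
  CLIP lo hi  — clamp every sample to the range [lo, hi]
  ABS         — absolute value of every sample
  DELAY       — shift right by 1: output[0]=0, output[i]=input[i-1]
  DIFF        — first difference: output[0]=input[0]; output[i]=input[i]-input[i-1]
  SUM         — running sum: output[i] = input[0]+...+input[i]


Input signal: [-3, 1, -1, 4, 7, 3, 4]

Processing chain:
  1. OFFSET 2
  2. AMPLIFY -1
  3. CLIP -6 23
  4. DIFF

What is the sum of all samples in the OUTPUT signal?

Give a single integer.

Answer: -6

Derivation:
Input: [-3, 1, -1, 4, 7, 3, 4]
Stage 1 (OFFSET 2): -3+2=-1, 1+2=3, -1+2=1, 4+2=6, 7+2=9, 3+2=5, 4+2=6 -> [-1, 3, 1, 6, 9, 5, 6]
Stage 2 (AMPLIFY -1): -1*-1=1, 3*-1=-3, 1*-1=-1, 6*-1=-6, 9*-1=-9, 5*-1=-5, 6*-1=-6 -> [1, -3, -1, -6, -9, -5, -6]
Stage 3 (CLIP -6 23): clip(1,-6,23)=1, clip(-3,-6,23)=-3, clip(-1,-6,23)=-1, clip(-6,-6,23)=-6, clip(-9,-6,23)=-6, clip(-5,-6,23)=-5, clip(-6,-6,23)=-6 -> [1, -3, -1, -6, -6, -5, -6]
Stage 4 (DIFF): s[0]=1, -3-1=-4, -1--3=2, -6--1=-5, -6--6=0, -5--6=1, -6--5=-1 -> [1, -4, 2, -5, 0, 1, -1]
Output sum: -6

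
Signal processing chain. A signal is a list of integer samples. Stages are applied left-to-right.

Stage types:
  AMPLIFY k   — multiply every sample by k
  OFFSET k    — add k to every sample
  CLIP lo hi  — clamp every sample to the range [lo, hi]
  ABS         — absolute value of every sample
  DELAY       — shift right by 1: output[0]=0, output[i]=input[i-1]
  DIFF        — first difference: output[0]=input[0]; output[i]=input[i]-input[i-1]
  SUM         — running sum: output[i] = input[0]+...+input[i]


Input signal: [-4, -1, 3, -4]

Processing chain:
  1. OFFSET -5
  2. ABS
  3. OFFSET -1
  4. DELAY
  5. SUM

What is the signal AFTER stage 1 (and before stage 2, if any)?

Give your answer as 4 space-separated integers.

Answer: -9 -6 -2 -9

Derivation:
Input: [-4, -1, 3, -4]
Stage 1 (OFFSET -5): -4+-5=-9, -1+-5=-6, 3+-5=-2, -4+-5=-9 -> [-9, -6, -2, -9]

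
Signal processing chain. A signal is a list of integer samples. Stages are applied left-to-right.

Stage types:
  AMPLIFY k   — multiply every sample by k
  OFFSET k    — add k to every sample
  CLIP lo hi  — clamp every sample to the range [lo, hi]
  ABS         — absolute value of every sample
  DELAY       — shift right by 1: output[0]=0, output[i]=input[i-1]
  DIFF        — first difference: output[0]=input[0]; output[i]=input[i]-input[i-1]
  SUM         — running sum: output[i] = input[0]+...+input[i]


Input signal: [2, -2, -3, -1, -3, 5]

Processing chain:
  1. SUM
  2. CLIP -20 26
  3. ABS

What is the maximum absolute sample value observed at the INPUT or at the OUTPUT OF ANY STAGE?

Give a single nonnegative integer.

Answer: 7

Derivation:
Input: [2, -2, -3, -1, -3, 5] (max |s|=5)
Stage 1 (SUM): sum[0..0]=2, sum[0..1]=0, sum[0..2]=-3, sum[0..3]=-4, sum[0..4]=-7, sum[0..5]=-2 -> [2, 0, -3, -4, -7, -2] (max |s|=7)
Stage 2 (CLIP -20 26): clip(2,-20,26)=2, clip(0,-20,26)=0, clip(-3,-20,26)=-3, clip(-4,-20,26)=-4, clip(-7,-20,26)=-7, clip(-2,-20,26)=-2 -> [2, 0, -3, -4, -7, -2] (max |s|=7)
Stage 3 (ABS): |2|=2, |0|=0, |-3|=3, |-4|=4, |-7|=7, |-2|=2 -> [2, 0, 3, 4, 7, 2] (max |s|=7)
Overall max amplitude: 7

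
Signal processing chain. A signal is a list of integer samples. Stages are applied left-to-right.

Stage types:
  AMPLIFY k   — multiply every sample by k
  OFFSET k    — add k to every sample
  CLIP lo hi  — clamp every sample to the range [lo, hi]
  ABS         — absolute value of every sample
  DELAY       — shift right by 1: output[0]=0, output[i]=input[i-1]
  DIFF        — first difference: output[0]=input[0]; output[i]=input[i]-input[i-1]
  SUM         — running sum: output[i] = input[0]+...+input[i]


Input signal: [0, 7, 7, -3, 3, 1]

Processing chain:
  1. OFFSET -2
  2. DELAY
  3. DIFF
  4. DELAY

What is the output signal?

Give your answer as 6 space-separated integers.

Input: [0, 7, 7, -3, 3, 1]
Stage 1 (OFFSET -2): 0+-2=-2, 7+-2=5, 7+-2=5, -3+-2=-5, 3+-2=1, 1+-2=-1 -> [-2, 5, 5, -5, 1, -1]
Stage 2 (DELAY): [0, -2, 5, 5, -5, 1] = [0, -2, 5, 5, -5, 1] -> [0, -2, 5, 5, -5, 1]
Stage 3 (DIFF): s[0]=0, -2-0=-2, 5--2=7, 5-5=0, -5-5=-10, 1--5=6 -> [0, -2, 7, 0, -10, 6]
Stage 4 (DELAY): [0, 0, -2, 7, 0, -10] = [0, 0, -2, 7, 0, -10] -> [0, 0, -2, 7, 0, -10]

Answer: 0 0 -2 7 0 -10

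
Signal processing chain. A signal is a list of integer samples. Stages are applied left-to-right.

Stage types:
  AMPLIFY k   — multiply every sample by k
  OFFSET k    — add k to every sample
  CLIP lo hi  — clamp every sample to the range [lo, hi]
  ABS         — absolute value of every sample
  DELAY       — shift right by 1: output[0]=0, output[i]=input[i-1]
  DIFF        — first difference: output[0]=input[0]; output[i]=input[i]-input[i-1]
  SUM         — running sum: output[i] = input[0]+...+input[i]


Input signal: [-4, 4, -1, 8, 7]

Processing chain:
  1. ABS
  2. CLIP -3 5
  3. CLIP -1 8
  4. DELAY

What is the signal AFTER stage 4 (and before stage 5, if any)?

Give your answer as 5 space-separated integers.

Input: [-4, 4, -1, 8, 7]
Stage 1 (ABS): |-4|=4, |4|=4, |-1|=1, |8|=8, |7|=7 -> [4, 4, 1, 8, 7]
Stage 2 (CLIP -3 5): clip(4,-3,5)=4, clip(4,-3,5)=4, clip(1,-3,5)=1, clip(8,-3,5)=5, clip(7,-3,5)=5 -> [4, 4, 1, 5, 5]
Stage 3 (CLIP -1 8): clip(4,-1,8)=4, clip(4,-1,8)=4, clip(1,-1,8)=1, clip(5,-1,8)=5, clip(5,-1,8)=5 -> [4, 4, 1, 5, 5]
Stage 4 (DELAY): [0, 4, 4, 1, 5] = [0, 4, 4, 1, 5] -> [0, 4, 4, 1, 5]

Answer: 0 4 4 1 5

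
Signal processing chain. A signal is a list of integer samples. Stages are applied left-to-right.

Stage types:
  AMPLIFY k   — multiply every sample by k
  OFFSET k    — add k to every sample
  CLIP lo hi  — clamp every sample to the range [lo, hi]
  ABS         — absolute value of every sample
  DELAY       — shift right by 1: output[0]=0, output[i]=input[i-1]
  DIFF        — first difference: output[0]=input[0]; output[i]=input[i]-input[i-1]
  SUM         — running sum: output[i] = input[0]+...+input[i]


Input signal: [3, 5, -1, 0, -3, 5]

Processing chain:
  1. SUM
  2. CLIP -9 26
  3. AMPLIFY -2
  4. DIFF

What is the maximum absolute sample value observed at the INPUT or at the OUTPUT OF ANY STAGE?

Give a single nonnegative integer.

Input: [3, 5, -1, 0, -3, 5] (max |s|=5)
Stage 1 (SUM): sum[0..0]=3, sum[0..1]=8, sum[0..2]=7, sum[0..3]=7, sum[0..4]=4, sum[0..5]=9 -> [3, 8, 7, 7, 4, 9] (max |s|=9)
Stage 2 (CLIP -9 26): clip(3,-9,26)=3, clip(8,-9,26)=8, clip(7,-9,26)=7, clip(7,-9,26)=7, clip(4,-9,26)=4, clip(9,-9,26)=9 -> [3, 8, 7, 7, 4, 9] (max |s|=9)
Stage 3 (AMPLIFY -2): 3*-2=-6, 8*-2=-16, 7*-2=-14, 7*-2=-14, 4*-2=-8, 9*-2=-18 -> [-6, -16, -14, -14, -8, -18] (max |s|=18)
Stage 4 (DIFF): s[0]=-6, -16--6=-10, -14--16=2, -14--14=0, -8--14=6, -18--8=-10 -> [-6, -10, 2, 0, 6, -10] (max |s|=10)
Overall max amplitude: 18

Answer: 18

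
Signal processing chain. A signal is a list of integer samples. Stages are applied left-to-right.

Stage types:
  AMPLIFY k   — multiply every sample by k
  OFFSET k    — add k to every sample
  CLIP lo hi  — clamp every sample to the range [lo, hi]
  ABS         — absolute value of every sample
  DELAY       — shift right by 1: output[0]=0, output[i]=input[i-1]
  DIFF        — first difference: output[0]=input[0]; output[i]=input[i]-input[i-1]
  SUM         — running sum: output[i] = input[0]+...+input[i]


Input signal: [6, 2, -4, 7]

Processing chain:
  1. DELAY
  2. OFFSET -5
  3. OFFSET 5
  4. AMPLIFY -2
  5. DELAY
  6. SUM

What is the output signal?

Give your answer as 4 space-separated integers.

Answer: 0 0 -12 -16

Derivation:
Input: [6, 2, -4, 7]
Stage 1 (DELAY): [0, 6, 2, -4] = [0, 6, 2, -4] -> [0, 6, 2, -4]
Stage 2 (OFFSET -5): 0+-5=-5, 6+-5=1, 2+-5=-3, -4+-5=-9 -> [-5, 1, -3, -9]
Stage 3 (OFFSET 5): -5+5=0, 1+5=6, -3+5=2, -9+5=-4 -> [0, 6, 2, -4]
Stage 4 (AMPLIFY -2): 0*-2=0, 6*-2=-12, 2*-2=-4, -4*-2=8 -> [0, -12, -4, 8]
Stage 5 (DELAY): [0, 0, -12, -4] = [0, 0, -12, -4] -> [0, 0, -12, -4]
Stage 6 (SUM): sum[0..0]=0, sum[0..1]=0, sum[0..2]=-12, sum[0..3]=-16 -> [0, 0, -12, -16]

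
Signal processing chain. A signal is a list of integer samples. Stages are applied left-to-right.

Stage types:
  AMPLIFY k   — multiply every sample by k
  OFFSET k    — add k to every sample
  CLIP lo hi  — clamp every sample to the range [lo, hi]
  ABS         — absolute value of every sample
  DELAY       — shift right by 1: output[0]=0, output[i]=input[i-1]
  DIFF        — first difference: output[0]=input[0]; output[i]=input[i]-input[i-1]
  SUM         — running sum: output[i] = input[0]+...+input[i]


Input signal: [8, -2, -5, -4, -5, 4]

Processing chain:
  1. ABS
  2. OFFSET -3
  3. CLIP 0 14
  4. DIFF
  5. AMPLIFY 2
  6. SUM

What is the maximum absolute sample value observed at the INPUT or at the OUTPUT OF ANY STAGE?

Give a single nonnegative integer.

Answer: 10

Derivation:
Input: [8, -2, -5, -4, -5, 4] (max |s|=8)
Stage 1 (ABS): |8|=8, |-2|=2, |-5|=5, |-4|=4, |-5|=5, |4|=4 -> [8, 2, 5, 4, 5, 4] (max |s|=8)
Stage 2 (OFFSET -3): 8+-3=5, 2+-3=-1, 5+-3=2, 4+-3=1, 5+-3=2, 4+-3=1 -> [5, -1, 2, 1, 2, 1] (max |s|=5)
Stage 3 (CLIP 0 14): clip(5,0,14)=5, clip(-1,0,14)=0, clip(2,0,14)=2, clip(1,0,14)=1, clip(2,0,14)=2, clip(1,0,14)=1 -> [5, 0, 2, 1, 2, 1] (max |s|=5)
Stage 4 (DIFF): s[0]=5, 0-5=-5, 2-0=2, 1-2=-1, 2-1=1, 1-2=-1 -> [5, -5, 2, -1, 1, -1] (max |s|=5)
Stage 5 (AMPLIFY 2): 5*2=10, -5*2=-10, 2*2=4, -1*2=-2, 1*2=2, -1*2=-2 -> [10, -10, 4, -2, 2, -2] (max |s|=10)
Stage 6 (SUM): sum[0..0]=10, sum[0..1]=0, sum[0..2]=4, sum[0..3]=2, sum[0..4]=4, sum[0..5]=2 -> [10, 0, 4, 2, 4, 2] (max |s|=10)
Overall max amplitude: 10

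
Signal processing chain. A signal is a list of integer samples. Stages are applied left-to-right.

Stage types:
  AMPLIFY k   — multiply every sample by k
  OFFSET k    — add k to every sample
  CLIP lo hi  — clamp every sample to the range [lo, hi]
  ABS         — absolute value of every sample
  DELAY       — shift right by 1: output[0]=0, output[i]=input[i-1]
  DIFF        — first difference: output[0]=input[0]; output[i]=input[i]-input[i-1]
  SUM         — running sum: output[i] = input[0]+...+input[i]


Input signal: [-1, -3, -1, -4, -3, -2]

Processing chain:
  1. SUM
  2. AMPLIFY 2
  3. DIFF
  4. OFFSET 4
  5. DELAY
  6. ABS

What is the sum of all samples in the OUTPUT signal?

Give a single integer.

Input: [-1, -3, -1, -4, -3, -2]
Stage 1 (SUM): sum[0..0]=-1, sum[0..1]=-4, sum[0..2]=-5, sum[0..3]=-9, sum[0..4]=-12, sum[0..5]=-14 -> [-1, -4, -5, -9, -12, -14]
Stage 2 (AMPLIFY 2): -1*2=-2, -4*2=-8, -5*2=-10, -9*2=-18, -12*2=-24, -14*2=-28 -> [-2, -8, -10, -18, -24, -28]
Stage 3 (DIFF): s[0]=-2, -8--2=-6, -10--8=-2, -18--10=-8, -24--18=-6, -28--24=-4 -> [-2, -6, -2, -8, -6, -4]
Stage 4 (OFFSET 4): -2+4=2, -6+4=-2, -2+4=2, -8+4=-4, -6+4=-2, -4+4=0 -> [2, -2, 2, -4, -2, 0]
Stage 5 (DELAY): [0, 2, -2, 2, -4, -2] = [0, 2, -2, 2, -4, -2] -> [0, 2, -2, 2, -4, -2]
Stage 6 (ABS): |0|=0, |2|=2, |-2|=2, |2|=2, |-4|=4, |-2|=2 -> [0, 2, 2, 2, 4, 2]
Output sum: 12

Answer: 12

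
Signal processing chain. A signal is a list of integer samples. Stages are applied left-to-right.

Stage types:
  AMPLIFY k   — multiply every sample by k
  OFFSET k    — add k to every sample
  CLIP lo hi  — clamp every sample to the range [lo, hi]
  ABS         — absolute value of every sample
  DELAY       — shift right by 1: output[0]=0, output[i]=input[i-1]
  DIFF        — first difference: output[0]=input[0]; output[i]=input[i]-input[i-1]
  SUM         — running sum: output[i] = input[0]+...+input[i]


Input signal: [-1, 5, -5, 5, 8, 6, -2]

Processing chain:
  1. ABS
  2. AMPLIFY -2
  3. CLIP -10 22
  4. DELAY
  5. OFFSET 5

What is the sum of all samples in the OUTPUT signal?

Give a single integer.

Input: [-1, 5, -5, 5, 8, 6, -2]
Stage 1 (ABS): |-1|=1, |5|=5, |-5|=5, |5|=5, |8|=8, |6|=6, |-2|=2 -> [1, 5, 5, 5, 8, 6, 2]
Stage 2 (AMPLIFY -2): 1*-2=-2, 5*-2=-10, 5*-2=-10, 5*-2=-10, 8*-2=-16, 6*-2=-12, 2*-2=-4 -> [-2, -10, -10, -10, -16, -12, -4]
Stage 3 (CLIP -10 22): clip(-2,-10,22)=-2, clip(-10,-10,22)=-10, clip(-10,-10,22)=-10, clip(-10,-10,22)=-10, clip(-16,-10,22)=-10, clip(-12,-10,22)=-10, clip(-4,-10,22)=-4 -> [-2, -10, -10, -10, -10, -10, -4]
Stage 4 (DELAY): [0, -2, -10, -10, -10, -10, -10] = [0, -2, -10, -10, -10, -10, -10] -> [0, -2, -10, -10, -10, -10, -10]
Stage 5 (OFFSET 5): 0+5=5, -2+5=3, -10+5=-5, -10+5=-5, -10+5=-5, -10+5=-5, -10+5=-5 -> [5, 3, -5, -5, -5, -5, -5]
Output sum: -17

Answer: -17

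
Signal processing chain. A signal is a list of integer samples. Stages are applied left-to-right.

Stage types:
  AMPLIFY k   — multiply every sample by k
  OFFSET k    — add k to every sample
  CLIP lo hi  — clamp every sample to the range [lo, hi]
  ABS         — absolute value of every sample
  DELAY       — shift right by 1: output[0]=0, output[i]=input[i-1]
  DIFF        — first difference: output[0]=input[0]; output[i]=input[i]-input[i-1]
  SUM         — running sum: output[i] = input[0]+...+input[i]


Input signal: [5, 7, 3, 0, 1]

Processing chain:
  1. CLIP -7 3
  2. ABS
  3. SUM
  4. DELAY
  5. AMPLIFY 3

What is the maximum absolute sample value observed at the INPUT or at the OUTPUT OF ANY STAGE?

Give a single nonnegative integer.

Input: [5, 7, 3, 0, 1] (max |s|=7)
Stage 1 (CLIP -7 3): clip(5,-7,3)=3, clip(7,-7,3)=3, clip(3,-7,3)=3, clip(0,-7,3)=0, clip(1,-7,3)=1 -> [3, 3, 3, 0, 1] (max |s|=3)
Stage 2 (ABS): |3|=3, |3|=3, |3|=3, |0|=0, |1|=1 -> [3, 3, 3, 0, 1] (max |s|=3)
Stage 3 (SUM): sum[0..0]=3, sum[0..1]=6, sum[0..2]=9, sum[0..3]=9, sum[0..4]=10 -> [3, 6, 9, 9, 10] (max |s|=10)
Stage 4 (DELAY): [0, 3, 6, 9, 9] = [0, 3, 6, 9, 9] -> [0, 3, 6, 9, 9] (max |s|=9)
Stage 5 (AMPLIFY 3): 0*3=0, 3*3=9, 6*3=18, 9*3=27, 9*3=27 -> [0, 9, 18, 27, 27] (max |s|=27)
Overall max amplitude: 27

Answer: 27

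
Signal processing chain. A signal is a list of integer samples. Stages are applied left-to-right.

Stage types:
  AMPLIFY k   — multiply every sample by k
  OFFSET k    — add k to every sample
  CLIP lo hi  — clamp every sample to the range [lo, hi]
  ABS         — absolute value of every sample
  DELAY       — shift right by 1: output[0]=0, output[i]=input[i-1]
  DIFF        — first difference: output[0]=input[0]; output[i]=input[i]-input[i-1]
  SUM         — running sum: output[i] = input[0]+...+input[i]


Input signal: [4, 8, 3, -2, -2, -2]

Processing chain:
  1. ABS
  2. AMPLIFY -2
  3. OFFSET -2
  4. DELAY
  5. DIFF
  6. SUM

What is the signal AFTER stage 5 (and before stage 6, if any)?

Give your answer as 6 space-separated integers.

Answer: 0 -10 -8 10 2 0

Derivation:
Input: [4, 8, 3, -2, -2, -2]
Stage 1 (ABS): |4|=4, |8|=8, |3|=3, |-2|=2, |-2|=2, |-2|=2 -> [4, 8, 3, 2, 2, 2]
Stage 2 (AMPLIFY -2): 4*-2=-8, 8*-2=-16, 3*-2=-6, 2*-2=-4, 2*-2=-4, 2*-2=-4 -> [-8, -16, -6, -4, -4, -4]
Stage 3 (OFFSET -2): -8+-2=-10, -16+-2=-18, -6+-2=-8, -4+-2=-6, -4+-2=-6, -4+-2=-6 -> [-10, -18, -8, -6, -6, -6]
Stage 4 (DELAY): [0, -10, -18, -8, -6, -6] = [0, -10, -18, -8, -6, -6] -> [0, -10, -18, -8, -6, -6]
Stage 5 (DIFF): s[0]=0, -10-0=-10, -18--10=-8, -8--18=10, -6--8=2, -6--6=0 -> [0, -10, -8, 10, 2, 0]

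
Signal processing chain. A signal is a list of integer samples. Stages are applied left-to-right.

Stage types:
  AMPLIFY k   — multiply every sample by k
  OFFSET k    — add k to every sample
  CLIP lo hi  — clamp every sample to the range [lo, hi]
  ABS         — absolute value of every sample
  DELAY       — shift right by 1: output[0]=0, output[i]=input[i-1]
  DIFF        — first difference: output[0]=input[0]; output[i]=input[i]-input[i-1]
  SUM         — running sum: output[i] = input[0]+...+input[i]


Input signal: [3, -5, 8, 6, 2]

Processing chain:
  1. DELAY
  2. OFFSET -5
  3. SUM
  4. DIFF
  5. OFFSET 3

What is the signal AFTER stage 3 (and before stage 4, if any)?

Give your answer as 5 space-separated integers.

Input: [3, -5, 8, 6, 2]
Stage 1 (DELAY): [0, 3, -5, 8, 6] = [0, 3, -5, 8, 6] -> [0, 3, -5, 8, 6]
Stage 2 (OFFSET -5): 0+-5=-5, 3+-5=-2, -5+-5=-10, 8+-5=3, 6+-5=1 -> [-5, -2, -10, 3, 1]
Stage 3 (SUM): sum[0..0]=-5, sum[0..1]=-7, sum[0..2]=-17, sum[0..3]=-14, sum[0..4]=-13 -> [-5, -7, -17, -14, -13]

Answer: -5 -7 -17 -14 -13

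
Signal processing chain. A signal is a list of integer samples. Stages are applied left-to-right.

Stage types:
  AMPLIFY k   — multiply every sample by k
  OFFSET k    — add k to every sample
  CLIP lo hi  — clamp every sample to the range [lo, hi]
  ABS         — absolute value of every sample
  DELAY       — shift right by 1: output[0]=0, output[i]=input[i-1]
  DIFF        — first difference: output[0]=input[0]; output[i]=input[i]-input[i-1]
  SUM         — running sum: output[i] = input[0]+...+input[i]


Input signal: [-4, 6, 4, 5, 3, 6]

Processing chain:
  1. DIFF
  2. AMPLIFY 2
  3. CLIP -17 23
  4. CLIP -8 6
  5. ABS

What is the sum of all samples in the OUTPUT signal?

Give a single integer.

Input: [-4, 6, 4, 5, 3, 6]
Stage 1 (DIFF): s[0]=-4, 6--4=10, 4-6=-2, 5-4=1, 3-5=-2, 6-3=3 -> [-4, 10, -2, 1, -2, 3]
Stage 2 (AMPLIFY 2): -4*2=-8, 10*2=20, -2*2=-4, 1*2=2, -2*2=-4, 3*2=6 -> [-8, 20, -4, 2, -4, 6]
Stage 3 (CLIP -17 23): clip(-8,-17,23)=-8, clip(20,-17,23)=20, clip(-4,-17,23)=-4, clip(2,-17,23)=2, clip(-4,-17,23)=-4, clip(6,-17,23)=6 -> [-8, 20, -4, 2, -4, 6]
Stage 4 (CLIP -8 6): clip(-8,-8,6)=-8, clip(20,-8,6)=6, clip(-4,-8,6)=-4, clip(2,-8,6)=2, clip(-4,-8,6)=-4, clip(6,-8,6)=6 -> [-8, 6, -4, 2, -4, 6]
Stage 5 (ABS): |-8|=8, |6|=6, |-4|=4, |2|=2, |-4|=4, |6|=6 -> [8, 6, 4, 2, 4, 6]
Output sum: 30

Answer: 30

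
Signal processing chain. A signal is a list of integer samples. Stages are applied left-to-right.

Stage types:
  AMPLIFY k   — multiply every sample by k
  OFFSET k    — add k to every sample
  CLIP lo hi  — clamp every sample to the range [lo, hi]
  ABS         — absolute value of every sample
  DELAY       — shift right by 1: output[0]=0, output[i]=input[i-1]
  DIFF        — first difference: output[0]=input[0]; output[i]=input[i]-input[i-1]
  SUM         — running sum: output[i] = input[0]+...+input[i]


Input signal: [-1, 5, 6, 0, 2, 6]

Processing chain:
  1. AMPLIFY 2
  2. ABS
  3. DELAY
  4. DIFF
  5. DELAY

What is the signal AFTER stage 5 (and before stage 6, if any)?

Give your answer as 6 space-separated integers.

Answer: 0 0 2 8 2 -12

Derivation:
Input: [-1, 5, 6, 0, 2, 6]
Stage 1 (AMPLIFY 2): -1*2=-2, 5*2=10, 6*2=12, 0*2=0, 2*2=4, 6*2=12 -> [-2, 10, 12, 0, 4, 12]
Stage 2 (ABS): |-2|=2, |10|=10, |12|=12, |0|=0, |4|=4, |12|=12 -> [2, 10, 12, 0, 4, 12]
Stage 3 (DELAY): [0, 2, 10, 12, 0, 4] = [0, 2, 10, 12, 0, 4] -> [0, 2, 10, 12, 0, 4]
Stage 4 (DIFF): s[0]=0, 2-0=2, 10-2=8, 12-10=2, 0-12=-12, 4-0=4 -> [0, 2, 8, 2, -12, 4]
Stage 5 (DELAY): [0, 0, 2, 8, 2, -12] = [0, 0, 2, 8, 2, -12] -> [0, 0, 2, 8, 2, -12]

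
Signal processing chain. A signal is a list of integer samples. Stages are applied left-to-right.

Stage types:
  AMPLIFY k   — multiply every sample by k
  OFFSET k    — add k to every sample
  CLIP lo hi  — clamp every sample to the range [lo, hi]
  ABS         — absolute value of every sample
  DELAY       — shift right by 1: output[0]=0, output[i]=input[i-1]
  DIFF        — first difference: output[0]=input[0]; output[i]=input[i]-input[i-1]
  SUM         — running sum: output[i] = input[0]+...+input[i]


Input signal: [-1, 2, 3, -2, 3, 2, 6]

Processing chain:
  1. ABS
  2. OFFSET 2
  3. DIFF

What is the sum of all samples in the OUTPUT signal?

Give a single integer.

Input: [-1, 2, 3, -2, 3, 2, 6]
Stage 1 (ABS): |-1|=1, |2|=2, |3|=3, |-2|=2, |3|=3, |2|=2, |6|=6 -> [1, 2, 3, 2, 3, 2, 6]
Stage 2 (OFFSET 2): 1+2=3, 2+2=4, 3+2=5, 2+2=4, 3+2=5, 2+2=4, 6+2=8 -> [3, 4, 5, 4, 5, 4, 8]
Stage 3 (DIFF): s[0]=3, 4-3=1, 5-4=1, 4-5=-1, 5-4=1, 4-5=-1, 8-4=4 -> [3, 1, 1, -1, 1, -1, 4]
Output sum: 8

Answer: 8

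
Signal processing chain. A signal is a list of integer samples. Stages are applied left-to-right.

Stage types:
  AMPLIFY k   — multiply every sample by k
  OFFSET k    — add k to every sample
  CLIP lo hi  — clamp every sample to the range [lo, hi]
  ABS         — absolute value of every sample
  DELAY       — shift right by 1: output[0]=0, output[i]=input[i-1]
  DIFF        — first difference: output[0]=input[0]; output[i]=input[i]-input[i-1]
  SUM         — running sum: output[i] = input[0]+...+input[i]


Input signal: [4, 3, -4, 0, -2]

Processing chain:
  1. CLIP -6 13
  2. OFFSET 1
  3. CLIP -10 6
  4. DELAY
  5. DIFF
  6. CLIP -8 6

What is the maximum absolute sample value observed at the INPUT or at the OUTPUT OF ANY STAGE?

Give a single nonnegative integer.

Input: [4, 3, -4, 0, -2] (max |s|=4)
Stage 1 (CLIP -6 13): clip(4,-6,13)=4, clip(3,-6,13)=3, clip(-4,-6,13)=-4, clip(0,-6,13)=0, clip(-2,-6,13)=-2 -> [4, 3, -4, 0, -2] (max |s|=4)
Stage 2 (OFFSET 1): 4+1=5, 3+1=4, -4+1=-3, 0+1=1, -2+1=-1 -> [5, 4, -3, 1, -1] (max |s|=5)
Stage 3 (CLIP -10 6): clip(5,-10,6)=5, clip(4,-10,6)=4, clip(-3,-10,6)=-3, clip(1,-10,6)=1, clip(-1,-10,6)=-1 -> [5, 4, -3, 1, -1] (max |s|=5)
Stage 4 (DELAY): [0, 5, 4, -3, 1] = [0, 5, 4, -3, 1] -> [0, 5, 4, -3, 1] (max |s|=5)
Stage 5 (DIFF): s[0]=0, 5-0=5, 4-5=-1, -3-4=-7, 1--3=4 -> [0, 5, -1, -7, 4] (max |s|=7)
Stage 6 (CLIP -8 6): clip(0,-8,6)=0, clip(5,-8,6)=5, clip(-1,-8,6)=-1, clip(-7,-8,6)=-7, clip(4,-8,6)=4 -> [0, 5, -1, -7, 4] (max |s|=7)
Overall max amplitude: 7

Answer: 7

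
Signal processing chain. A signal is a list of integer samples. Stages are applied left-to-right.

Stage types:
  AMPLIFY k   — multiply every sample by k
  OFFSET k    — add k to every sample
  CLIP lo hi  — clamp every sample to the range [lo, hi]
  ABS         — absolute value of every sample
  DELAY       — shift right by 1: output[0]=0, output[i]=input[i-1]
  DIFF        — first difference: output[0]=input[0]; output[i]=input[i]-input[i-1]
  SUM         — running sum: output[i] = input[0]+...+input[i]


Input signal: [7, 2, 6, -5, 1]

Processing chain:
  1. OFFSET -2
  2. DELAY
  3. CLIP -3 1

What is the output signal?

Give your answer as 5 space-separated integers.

Input: [7, 2, 6, -5, 1]
Stage 1 (OFFSET -2): 7+-2=5, 2+-2=0, 6+-2=4, -5+-2=-7, 1+-2=-1 -> [5, 0, 4, -7, -1]
Stage 2 (DELAY): [0, 5, 0, 4, -7] = [0, 5, 0, 4, -7] -> [0, 5, 0, 4, -7]
Stage 3 (CLIP -3 1): clip(0,-3,1)=0, clip(5,-3,1)=1, clip(0,-3,1)=0, clip(4,-3,1)=1, clip(-7,-3,1)=-3 -> [0, 1, 0, 1, -3]

Answer: 0 1 0 1 -3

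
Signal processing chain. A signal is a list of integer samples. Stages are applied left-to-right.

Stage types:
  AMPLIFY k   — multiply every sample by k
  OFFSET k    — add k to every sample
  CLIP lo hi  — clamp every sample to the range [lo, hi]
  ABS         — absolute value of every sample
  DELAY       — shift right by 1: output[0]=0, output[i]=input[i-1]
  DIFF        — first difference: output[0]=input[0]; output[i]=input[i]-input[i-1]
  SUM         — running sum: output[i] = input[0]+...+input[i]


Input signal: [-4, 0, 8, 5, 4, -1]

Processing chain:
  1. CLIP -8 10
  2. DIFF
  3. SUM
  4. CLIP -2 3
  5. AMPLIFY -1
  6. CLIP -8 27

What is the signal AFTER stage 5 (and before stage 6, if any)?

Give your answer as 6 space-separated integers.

Answer: 2 0 -3 -3 -3 1

Derivation:
Input: [-4, 0, 8, 5, 4, -1]
Stage 1 (CLIP -8 10): clip(-4,-8,10)=-4, clip(0,-8,10)=0, clip(8,-8,10)=8, clip(5,-8,10)=5, clip(4,-8,10)=4, clip(-1,-8,10)=-1 -> [-4, 0, 8, 5, 4, -1]
Stage 2 (DIFF): s[0]=-4, 0--4=4, 8-0=8, 5-8=-3, 4-5=-1, -1-4=-5 -> [-4, 4, 8, -3, -1, -5]
Stage 3 (SUM): sum[0..0]=-4, sum[0..1]=0, sum[0..2]=8, sum[0..3]=5, sum[0..4]=4, sum[0..5]=-1 -> [-4, 0, 8, 5, 4, -1]
Stage 4 (CLIP -2 3): clip(-4,-2,3)=-2, clip(0,-2,3)=0, clip(8,-2,3)=3, clip(5,-2,3)=3, clip(4,-2,3)=3, clip(-1,-2,3)=-1 -> [-2, 0, 3, 3, 3, -1]
Stage 5 (AMPLIFY -1): -2*-1=2, 0*-1=0, 3*-1=-3, 3*-1=-3, 3*-1=-3, -1*-1=1 -> [2, 0, -3, -3, -3, 1]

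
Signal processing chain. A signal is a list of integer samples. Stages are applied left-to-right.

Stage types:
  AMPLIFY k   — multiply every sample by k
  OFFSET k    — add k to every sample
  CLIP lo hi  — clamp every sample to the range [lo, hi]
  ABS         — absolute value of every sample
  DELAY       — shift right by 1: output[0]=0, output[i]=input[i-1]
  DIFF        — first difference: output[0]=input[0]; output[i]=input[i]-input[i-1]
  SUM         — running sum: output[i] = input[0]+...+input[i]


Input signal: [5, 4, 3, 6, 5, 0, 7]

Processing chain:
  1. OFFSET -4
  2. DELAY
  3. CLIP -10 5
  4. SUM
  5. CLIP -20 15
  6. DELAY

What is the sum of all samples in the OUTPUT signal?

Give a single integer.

Input: [5, 4, 3, 6, 5, 0, 7]
Stage 1 (OFFSET -4): 5+-4=1, 4+-4=0, 3+-4=-1, 6+-4=2, 5+-4=1, 0+-4=-4, 7+-4=3 -> [1, 0, -1, 2, 1, -4, 3]
Stage 2 (DELAY): [0, 1, 0, -1, 2, 1, -4] = [0, 1, 0, -1, 2, 1, -4] -> [0, 1, 0, -1, 2, 1, -4]
Stage 3 (CLIP -10 5): clip(0,-10,5)=0, clip(1,-10,5)=1, clip(0,-10,5)=0, clip(-1,-10,5)=-1, clip(2,-10,5)=2, clip(1,-10,5)=1, clip(-4,-10,5)=-4 -> [0, 1, 0, -1, 2, 1, -4]
Stage 4 (SUM): sum[0..0]=0, sum[0..1]=1, sum[0..2]=1, sum[0..3]=0, sum[0..4]=2, sum[0..5]=3, sum[0..6]=-1 -> [0, 1, 1, 0, 2, 3, -1]
Stage 5 (CLIP -20 15): clip(0,-20,15)=0, clip(1,-20,15)=1, clip(1,-20,15)=1, clip(0,-20,15)=0, clip(2,-20,15)=2, clip(3,-20,15)=3, clip(-1,-20,15)=-1 -> [0, 1, 1, 0, 2, 3, -1]
Stage 6 (DELAY): [0, 0, 1, 1, 0, 2, 3] = [0, 0, 1, 1, 0, 2, 3] -> [0, 0, 1, 1, 0, 2, 3]
Output sum: 7

Answer: 7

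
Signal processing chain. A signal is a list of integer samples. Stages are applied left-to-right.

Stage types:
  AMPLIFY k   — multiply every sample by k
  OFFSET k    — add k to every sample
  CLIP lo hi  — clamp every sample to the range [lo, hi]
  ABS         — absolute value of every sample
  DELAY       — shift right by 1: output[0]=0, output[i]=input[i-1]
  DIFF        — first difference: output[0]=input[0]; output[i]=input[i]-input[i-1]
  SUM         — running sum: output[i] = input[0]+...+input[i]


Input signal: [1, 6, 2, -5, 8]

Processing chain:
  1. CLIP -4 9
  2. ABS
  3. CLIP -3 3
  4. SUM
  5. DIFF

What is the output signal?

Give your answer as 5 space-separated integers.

Input: [1, 6, 2, -5, 8]
Stage 1 (CLIP -4 9): clip(1,-4,9)=1, clip(6,-4,9)=6, clip(2,-4,9)=2, clip(-5,-4,9)=-4, clip(8,-4,9)=8 -> [1, 6, 2, -4, 8]
Stage 2 (ABS): |1|=1, |6|=6, |2|=2, |-4|=4, |8|=8 -> [1, 6, 2, 4, 8]
Stage 3 (CLIP -3 3): clip(1,-3,3)=1, clip(6,-3,3)=3, clip(2,-3,3)=2, clip(4,-3,3)=3, clip(8,-3,3)=3 -> [1, 3, 2, 3, 3]
Stage 4 (SUM): sum[0..0]=1, sum[0..1]=4, sum[0..2]=6, sum[0..3]=9, sum[0..4]=12 -> [1, 4, 6, 9, 12]
Stage 5 (DIFF): s[0]=1, 4-1=3, 6-4=2, 9-6=3, 12-9=3 -> [1, 3, 2, 3, 3]

Answer: 1 3 2 3 3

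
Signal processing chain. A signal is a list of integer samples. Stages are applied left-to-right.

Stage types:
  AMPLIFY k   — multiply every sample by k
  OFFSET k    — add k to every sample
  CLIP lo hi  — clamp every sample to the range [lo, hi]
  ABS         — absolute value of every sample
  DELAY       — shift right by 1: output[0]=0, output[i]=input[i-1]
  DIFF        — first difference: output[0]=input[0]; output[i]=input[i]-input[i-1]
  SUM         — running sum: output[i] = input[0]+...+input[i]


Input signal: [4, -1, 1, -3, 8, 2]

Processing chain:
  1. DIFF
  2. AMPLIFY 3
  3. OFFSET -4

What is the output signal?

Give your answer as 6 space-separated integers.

Input: [4, -1, 1, -3, 8, 2]
Stage 1 (DIFF): s[0]=4, -1-4=-5, 1--1=2, -3-1=-4, 8--3=11, 2-8=-6 -> [4, -5, 2, -4, 11, -6]
Stage 2 (AMPLIFY 3): 4*3=12, -5*3=-15, 2*3=6, -4*3=-12, 11*3=33, -6*3=-18 -> [12, -15, 6, -12, 33, -18]
Stage 3 (OFFSET -4): 12+-4=8, -15+-4=-19, 6+-4=2, -12+-4=-16, 33+-4=29, -18+-4=-22 -> [8, -19, 2, -16, 29, -22]

Answer: 8 -19 2 -16 29 -22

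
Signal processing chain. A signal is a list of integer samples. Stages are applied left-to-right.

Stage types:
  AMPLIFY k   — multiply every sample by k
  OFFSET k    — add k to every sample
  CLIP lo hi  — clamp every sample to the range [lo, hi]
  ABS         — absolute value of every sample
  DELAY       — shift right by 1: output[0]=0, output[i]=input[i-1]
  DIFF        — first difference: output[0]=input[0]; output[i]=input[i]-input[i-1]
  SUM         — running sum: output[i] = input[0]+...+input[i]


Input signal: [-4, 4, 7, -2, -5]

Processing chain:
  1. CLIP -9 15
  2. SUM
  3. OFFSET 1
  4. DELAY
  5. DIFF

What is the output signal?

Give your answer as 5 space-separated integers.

Input: [-4, 4, 7, -2, -5]
Stage 1 (CLIP -9 15): clip(-4,-9,15)=-4, clip(4,-9,15)=4, clip(7,-9,15)=7, clip(-2,-9,15)=-2, clip(-5,-9,15)=-5 -> [-4, 4, 7, -2, -5]
Stage 2 (SUM): sum[0..0]=-4, sum[0..1]=0, sum[0..2]=7, sum[0..3]=5, sum[0..4]=0 -> [-4, 0, 7, 5, 0]
Stage 3 (OFFSET 1): -4+1=-3, 0+1=1, 7+1=8, 5+1=6, 0+1=1 -> [-3, 1, 8, 6, 1]
Stage 4 (DELAY): [0, -3, 1, 8, 6] = [0, -3, 1, 8, 6] -> [0, -3, 1, 8, 6]
Stage 5 (DIFF): s[0]=0, -3-0=-3, 1--3=4, 8-1=7, 6-8=-2 -> [0, -3, 4, 7, -2]

Answer: 0 -3 4 7 -2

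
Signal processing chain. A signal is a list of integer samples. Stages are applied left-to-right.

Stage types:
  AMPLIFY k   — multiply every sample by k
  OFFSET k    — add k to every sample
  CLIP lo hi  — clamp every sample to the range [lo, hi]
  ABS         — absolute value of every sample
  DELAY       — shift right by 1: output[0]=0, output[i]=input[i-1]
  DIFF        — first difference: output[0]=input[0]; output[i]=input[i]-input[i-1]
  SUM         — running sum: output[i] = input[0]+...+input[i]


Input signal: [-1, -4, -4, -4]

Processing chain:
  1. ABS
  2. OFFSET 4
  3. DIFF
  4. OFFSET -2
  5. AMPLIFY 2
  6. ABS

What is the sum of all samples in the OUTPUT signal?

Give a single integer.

Answer: 16

Derivation:
Input: [-1, -4, -4, -4]
Stage 1 (ABS): |-1|=1, |-4|=4, |-4|=4, |-4|=4 -> [1, 4, 4, 4]
Stage 2 (OFFSET 4): 1+4=5, 4+4=8, 4+4=8, 4+4=8 -> [5, 8, 8, 8]
Stage 3 (DIFF): s[0]=5, 8-5=3, 8-8=0, 8-8=0 -> [5, 3, 0, 0]
Stage 4 (OFFSET -2): 5+-2=3, 3+-2=1, 0+-2=-2, 0+-2=-2 -> [3, 1, -2, -2]
Stage 5 (AMPLIFY 2): 3*2=6, 1*2=2, -2*2=-4, -2*2=-4 -> [6, 2, -4, -4]
Stage 6 (ABS): |6|=6, |2|=2, |-4|=4, |-4|=4 -> [6, 2, 4, 4]
Output sum: 16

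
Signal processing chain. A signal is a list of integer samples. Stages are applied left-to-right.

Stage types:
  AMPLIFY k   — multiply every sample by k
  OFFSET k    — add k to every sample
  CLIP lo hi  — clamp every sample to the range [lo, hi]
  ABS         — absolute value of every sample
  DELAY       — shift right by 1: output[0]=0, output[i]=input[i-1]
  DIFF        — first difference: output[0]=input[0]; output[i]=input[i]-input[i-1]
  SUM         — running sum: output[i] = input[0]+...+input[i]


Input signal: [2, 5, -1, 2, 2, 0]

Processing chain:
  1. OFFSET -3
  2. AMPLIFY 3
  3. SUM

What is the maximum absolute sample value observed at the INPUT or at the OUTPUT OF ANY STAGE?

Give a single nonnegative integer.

Answer: 24

Derivation:
Input: [2, 5, -1, 2, 2, 0] (max |s|=5)
Stage 1 (OFFSET -3): 2+-3=-1, 5+-3=2, -1+-3=-4, 2+-3=-1, 2+-3=-1, 0+-3=-3 -> [-1, 2, -4, -1, -1, -3] (max |s|=4)
Stage 2 (AMPLIFY 3): -1*3=-3, 2*3=6, -4*3=-12, -1*3=-3, -1*3=-3, -3*3=-9 -> [-3, 6, -12, -3, -3, -9] (max |s|=12)
Stage 3 (SUM): sum[0..0]=-3, sum[0..1]=3, sum[0..2]=-9, sum[0..3]=-12, sum[0..4]=-15, sum[0..5]=-24 -> [-3, 3, -9, -12, -15, -24] (max |s|=24)
Overall max amplitude: 24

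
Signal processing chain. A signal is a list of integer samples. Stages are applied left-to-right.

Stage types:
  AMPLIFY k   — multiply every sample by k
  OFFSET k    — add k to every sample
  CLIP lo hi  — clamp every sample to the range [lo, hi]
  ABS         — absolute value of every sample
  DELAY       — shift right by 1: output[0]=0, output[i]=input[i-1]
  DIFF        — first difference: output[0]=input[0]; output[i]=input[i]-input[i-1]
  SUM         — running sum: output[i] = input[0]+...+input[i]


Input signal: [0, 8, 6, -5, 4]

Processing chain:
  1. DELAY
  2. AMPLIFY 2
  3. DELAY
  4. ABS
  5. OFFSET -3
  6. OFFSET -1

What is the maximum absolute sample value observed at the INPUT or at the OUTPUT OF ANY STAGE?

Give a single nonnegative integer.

Input: [0, 8, 6, -5, 4] (max |s|=8)
Stage 1 (DELAY): [0, 0, 8, 6, -5] = [0, 0, 8, 6, -5] -> [0, 0, 8, 6, -5] (max |s|=8)
Stage 2 (AMPLIFY 2): 0*2=0, 0*2=0, 8*2=16, 6*2=12, -5*2=-10 -> [0, 0, 16, 12, -10] (max |s|=16)
Stage 3 (DELAY): [0, 0, 0, 16, 12] = [0, 0, 0, 16, 12] -> [0, 0, 0, 16, 12] (max |s|=16)
Stage 4 (ABS): |0|=0, |0|=0, |0|=0, |16|=16, |12|=12 -> [0, 0, 0, 16, 12] (max |s|=16)
Stage 5 (OFFSET -3): 0+-3=-3, 0+-3=-3, 0+-3=-3, 16+-3=13, 12+-3=9 -> [-3, -3, -3, 13, 9] (max |s|=13)
Stage 6 (OFFSET -1): -3+-1=-4, -3+-1=-4, -3+-1=-4, 13+-1=12, 9+-1=8 -> [-4, -4, -4, 12, 8] (max |s|=12)
Overall max amplitude: 16

Answer: 16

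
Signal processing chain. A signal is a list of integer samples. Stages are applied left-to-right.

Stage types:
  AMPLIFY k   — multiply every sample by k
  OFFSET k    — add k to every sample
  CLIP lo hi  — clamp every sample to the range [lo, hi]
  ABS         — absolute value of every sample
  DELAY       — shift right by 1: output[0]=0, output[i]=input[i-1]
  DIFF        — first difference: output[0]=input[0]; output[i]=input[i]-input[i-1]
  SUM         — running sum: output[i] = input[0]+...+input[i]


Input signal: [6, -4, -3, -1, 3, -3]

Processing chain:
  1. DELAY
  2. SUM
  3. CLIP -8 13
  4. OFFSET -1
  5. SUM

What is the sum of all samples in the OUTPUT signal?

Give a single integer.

Input: [6, -4, -3, -1, 3, -3]
Stage 1 (DELAY): [0, 6, -4, -3, -1, 3] = [0, 6, -4, -3, -1, 3] -> [0, 6, -4, -3, -1, 3]
Stage 2 (SUM): sum[0..0]=0, sum[0..1]=6, sum[0..2]=2, sum[0..3]=-1, sum[0..4]=-2, sum[0..5]=1 -> [0, 6, 2, -1, -2, 1]
Stage 3 (CLIP -8 13): clip(0,-8,13)=0, clip(6,-8,13)=6, clip(2,-8,13)=2, clip(-1,-8,13)=-1, clip(-2,-8,13)=-2, clip(1,-8,13)=1 -> [0, 6, 2, -1, -2, 1]
Stage 4 (OFFSET -1): 0+-1=-1, 6+-1=5, 2+-1=1, -1+-1=-2, -2+-1=-3, 1+-1=0 -> [-1, 5, 1, -2, -3, 0]
Stage 5 (SUM): sum[0..0]=-1, sum[0..1]=4, sum[0..2]=5, sum[0..3]=3, sum[0..4]=0, sum[0..5]=0 -> [-1, 4, 5, 3, 0, 0]
Output sum: 11

Answer: 11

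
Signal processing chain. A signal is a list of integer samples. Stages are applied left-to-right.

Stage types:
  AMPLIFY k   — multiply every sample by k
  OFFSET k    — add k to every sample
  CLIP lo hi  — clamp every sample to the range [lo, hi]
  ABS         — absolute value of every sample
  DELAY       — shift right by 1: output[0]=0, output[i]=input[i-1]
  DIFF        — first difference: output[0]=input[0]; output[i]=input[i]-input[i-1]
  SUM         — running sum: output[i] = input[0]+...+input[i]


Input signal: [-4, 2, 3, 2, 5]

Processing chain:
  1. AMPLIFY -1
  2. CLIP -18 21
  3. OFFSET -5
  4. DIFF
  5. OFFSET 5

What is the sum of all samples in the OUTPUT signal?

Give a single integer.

Answer: 15

Derivation:
Input: [-4, 2, 3, 2, 5]
Stage 1 (AMPLIFY -1): -4*-1=4, 2*-1=-2, 3*-1=-3, 2*-1=-2, 5*-1=-5 -> [4, -2, -3, -2, -5]
Stage 2 (CLIP -18 21): clip(4,-18,21)=4, clip(-2,-18,21)=-2, clip(-3,-18,21)=-3, clip(-2,-18,21)=-2, clip(-5,-18,21)=-5 -> [4, -2, -3, -2, -5]
Stage 3 (OFFSET -5): 4+-5=-1, -2+-5=-7, -3+-5=-8, -2+-5=-7, -5+-5=-10 -> [-1, -7, -8, -7, -10]
Stage 4 (DIFF): s[0]=-1, -7--1=-6, -8--7=-1, -7--8=1, -10--7=-3 -> [-1, -6, -1, 1, -3]
Stage 5 (OFFSET 5): -1+5=4, -6+5=-1, -1+5=4, 1+5=6, -3+5=2 -> [4, -1, 4, 6, 2]
Output sum: 15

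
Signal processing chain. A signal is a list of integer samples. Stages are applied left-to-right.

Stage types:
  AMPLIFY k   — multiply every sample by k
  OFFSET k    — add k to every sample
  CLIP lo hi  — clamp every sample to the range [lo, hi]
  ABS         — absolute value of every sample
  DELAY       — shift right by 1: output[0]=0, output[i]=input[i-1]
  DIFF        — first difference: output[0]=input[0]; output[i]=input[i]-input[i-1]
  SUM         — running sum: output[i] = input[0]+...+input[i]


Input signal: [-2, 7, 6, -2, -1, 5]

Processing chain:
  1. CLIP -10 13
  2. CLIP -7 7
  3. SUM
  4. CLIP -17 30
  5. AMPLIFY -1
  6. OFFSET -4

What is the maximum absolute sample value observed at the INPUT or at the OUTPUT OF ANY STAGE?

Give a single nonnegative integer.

Answer: 17

Derivation:
Input: [-2, 7, 6, -2, -1, 5] (max |s|=7)
Stage 1 (CLIP -10 13): clip(-2,-10,13)=-2, clip(7,-10,13)=7, clip(6,-10,13)=6, clip(-2,-10,13)=-2, clip(-1,-10,13)=-1, clip(5,-10,13)=5 -> [-2, 7, 6, -2, -1, 5] (max |s|=7)
Stage 2 (CLIP -7 7): clip(-2,-7,7)=-2, clip(7,-7,7)=7, clip(6,-7,7)=6, clip(-2,-7,7)=-2, clip(-1,-7,7)=-1, clip(5,-7,7)=5 -> [-2, 7, 6, -2, -1, 5] (max |s|=7)
Stage 3 (SUM): sum[0..0]=-2, sum[0..1]=5, sum[0..2]=11, sum[0..3]=9, sum[0..4]=8, sum[0..5]=13 -> [-2, 5, 11, 9, 8, 13] (max |s|=13)
Stage 4 (CLIP -17 30): clip(-2,-17,30)=-2, clip(5,-17,30)=5, clip(11,-17,30)=11, clip(9,-17,30)=9, clip(8,-17,30)=8, clip(13,-17,30)=13 -> [-2, 5, 11, 9, 8, 13] (max |s|=13)
Stage 5 (AMPLIFY -1): -2*-1=2, 5*-1=-5, 11*-1=-11, 9*-1=-9, 8*-1=-8, 13*-1=-13 -> [2, -5, -11, -9, -8, -13] (max |s|=13)
Stage 6 (OFFSET -4): 2+-4=-2, -5+-4=-9, -11+-4=-15, -9+-4=-13, -8+-4=-12, -13+-4=-17 -> [-2, -9, -15, -13, -12, -17] (max |s|=17)
Overall max amplitude: 17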